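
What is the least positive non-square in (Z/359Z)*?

(2/359) = +1, so 2 is a residue.
(3/359) = +1, so 3 is a residue.
(4/359) = +1, so 4 is a residue.
(5/359) = +1, so 5 is a residue.
(6/359) = +1, so 6 is a residue.
(7/359) = −1, so 7 is the smallest positive non-residue mod 359.

7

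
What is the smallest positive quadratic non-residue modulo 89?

3

(2/89) = +1, so 2 is a residue.
(3/89) = −1, so 3 is the smallest positive non-residue mod 89.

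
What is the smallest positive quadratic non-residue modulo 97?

(2/97) = +1, so 2 is a residue.
(3/97) = +1, so 3 is a residue.
(4/97) = +1, so 4 is a residue.
(5/97) = −1, so 5 is the smallest positive non-residue mod 97.

5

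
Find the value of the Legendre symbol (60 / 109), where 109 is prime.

Euler's criterion: (60/109) ≡ 60^54 (mod 109).
60^2 ≡ 3 (mod 109)
60^4 ≡ 9 (mod 109)
60^8 ≡ 81 (mod 109)
60^16 ≡ 21 (mod 109)
60^32 ≡ 5 (mod 109)
60^54 = 60^(32+16+4+2) ≡ 1 (mod 109).
Result is 1, so (60/109) = 1.

1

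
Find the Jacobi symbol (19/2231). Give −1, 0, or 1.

Reciprocity: 19 ≡ 3 and 2231 ≡ 3 (mod 4), so (19/2231) = −(2231/19).
Reduce top mod 19: now compute (8/19).
Pull out 2^3: since 19 ≡ 3 (mod 8), (2/19) = -1, so (2/19)^3 = -1.
Reached (1/19) = 1. Collecting the sign flips along the way, the symbol is +1.

1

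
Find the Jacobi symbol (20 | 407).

Pull out 2^2: since 407 ≡ 7 (mod 8), (2/407) = +1, so (2/407)^2 = +1.
Reciprocity: 5 ≡ 1 and 407 ≡ 3 (mod 4), so (5/407) = +(407/5).
Reduce top mod 5: now compute (2/5).
Pull out 2: since 5 ≡ 5 (mod 8), (2/5) = -1.
Reached (1/5) = 1. Collecting the sign flips along the way, the symbol is -1.

-1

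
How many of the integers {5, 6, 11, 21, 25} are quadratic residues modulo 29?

3

(5/29) = +1 → QR.
(6/29) = +1 → QR.
(11/29) = -1 → non-residue.
(21/29) = -1 → non-residue.
(25/29) = +1 → QR.
Total quadratic residues among the 5: 3.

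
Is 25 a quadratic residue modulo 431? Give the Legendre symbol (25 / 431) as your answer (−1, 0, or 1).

Euler's criterion: (25/431) ≡ 25^215 (mod 431).
25^2 ≡ 194 (mod 431)
25^4 ≡ 139 (mod 431)
25^8 ≡ 357 (mod 431)
25^16 ≡ 304 (mod 431)
25^32 ≡ 182 (mod 431)
25^64 ≡ 368 (mod 431)
25^128 ≡ 90 (mod 431)
25^215 = 25^(128+64+16+4+2+1) ≡ 1 (mod 431).
Result is 1, so (25/431) = 1.

1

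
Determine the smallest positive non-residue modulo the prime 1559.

(2/1559) = +1, so 2 is a residue.
(3/1559) = +1, so 3 is a residue.
(4/1559) = +1, so 4 is a residue.
(5/1559) = +1, so 5 is a residue.
(6/1559) = +1, so 6 is a residue.
(7/1559) = +1, so 7 is a residue.
(8/1559) = +1, so 8 is a residue.
(9/1559) = +1, so 9 is a residue.
(10/1559) = +1, so 10 is a residue.
(11/1559) = +1, so 11 is a residue.
(12/1559) = +1, so 12 is a residue.
(13/1559) = +1, so 13 is a residue.
(14/1559) = +1, so 14 is a residue.
(15/1559) = +1, so 15 is a residue.
(16/1559) = +1, so 16 is a residue.
(17/1559) = −1, so 17 is the smallest positive non-residue mod 1559.

17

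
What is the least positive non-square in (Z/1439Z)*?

7

(2/1439) = +1, so 2 is a residue.
(3/1439) = +1, so 3 is a residue.
(4/1439) = +1, so 4 is a residue.
(5/1439) = +1, so 5 is a residue.
(6/1439) = +1, so 6 is a residue.
(7/1439) = −1, so 7 is the smallest positive non-residue mod 1439.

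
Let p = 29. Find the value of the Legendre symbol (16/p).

1

Euler's criterion: (16/29) ≡ 16^14 (mod 29).
16^2 ≡ 24 (mod 29)
16^4 ≡ 25 (mod 29)
16^8 ≡ 16 (mod 29)
16^14 = 16^(8+4+2) ≡ 1 (mod 29).
Result is 1, so (16/29) = 1.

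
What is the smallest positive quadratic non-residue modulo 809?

3

(2/809) = +1, so 2 is a residue.
(3/809) = −1, so 3 is the smallest positive non-residue mod 809.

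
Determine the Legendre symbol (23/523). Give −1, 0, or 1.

Reciprocity: 23 ≡ 3 and 523 ≡ 3 (mod 4), so (23/523) = −(523/23).
Reduce top mod 23: now compute (17/23).
Reciprocity: 17 ≡ 1 and 23 ≡ 3 (mod 4), so (17/23) = +(23/17).
Reduce top mod 17: now compute (6/17).
Pull out 2: since 17 ≡ 1 (mod 8), (2/17) = +1.
Reciprocity: 3 ≡ 3 and 17 ≡ 1 (mod 4), so (3/17) = +(17/3).
Reduce top mod 3: now compute (2/3).
Pull out 2: since 3 ≡ 3 (mod 8), (2/3) = -1.
Reached (1/3) = 1. Collecting the sign flips along the way, the symbol is +1.

1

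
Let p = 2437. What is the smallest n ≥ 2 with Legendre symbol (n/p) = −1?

(2/2437) = −1, so 2 is the smallest positive non-residue mod 2437.

2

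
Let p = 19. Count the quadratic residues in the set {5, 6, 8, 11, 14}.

(5/19) = +1 → QR.
(6/19) = +1 → QR.
(8/19) = -1 → non-residue.
(11/19) = +1 → QR.
(14/19) = -1 → non-residue.
Total quadratic residues among the 5: 3.

3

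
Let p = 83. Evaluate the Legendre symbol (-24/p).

1

First reduce: -24 ≡ 59 (mod 83).
Reciprocity: 59 ≡ 3 and 83 ≡ 3 (mod 4), so (59/83) = −(83/59).
Reduce top mod 59: now compute (24/59).
Pull out 2^3: since 59 ≡ 3 (mod 8), (2/59) = -1, so (2/59)^3 = -1.
Reciprocity: 3 ≡ 3 and 59 ≡ 3 (mod 4), so (3/59) = −(59/3).
Reduce top mod 3: now compute (2/3).
Pull out 2: since 3 ≡ 3 (mod 8), (2/3) = -1.
Reached (1/3) = 1. Collecting the sign flips along the way, the symbol is +1.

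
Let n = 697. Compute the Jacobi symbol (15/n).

Reciprocity: 15 ≡ 3 and 697 ≡ 1 (mod 4), so (15/697) = +(697/15).
Reduce top mod 15: now compute (7/15).
Reciprocity: 7 ≡ 3 and 15 ≡ 3 (mod 4), so (7/15) = −(15/7).
Reduce top mod 7: now compute (1/7).
Reached (1/7) = 1. Collecting the sign flips along the way, the symbol is -1.

-1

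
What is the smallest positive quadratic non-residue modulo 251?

2

(2/251) = −1, so 2 is the smallest positive non-residue mod 251.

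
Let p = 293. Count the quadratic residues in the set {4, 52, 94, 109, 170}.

4

(4/293) = +1 → QR.
(52/293) = -1 → non-residue.
(94/293) = +1 → QR.
(109/293) = +1 → QR.
(170/293) = +1 → QR.
Total quadratic residues among the 5: 4.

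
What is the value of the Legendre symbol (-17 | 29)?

Euler's criterion: (-17/29) ≡ 12^14 (mod 29).
12^2 ≡ 28 (mod 29)
12^4 ≡ 1 (mod 29)
12^8 ≡ 1 (mod 29)
12^14 = 12^(8+4+2) ≡ 28 (mod 29).
Result is 28 ≡ −1, so (-17/29) = −1.

-1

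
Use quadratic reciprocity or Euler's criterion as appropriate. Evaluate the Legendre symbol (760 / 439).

1

Euler's criterion: (760/439) ≡ 321^219 (mod 439).
321^2 ≡ 315 (mod 439)
321^4 ≡ 11 (mod 439)
321^8 ≡ 121 (mod 439)
321^16 ≡ 154 (mod 439)
321^32 ≡ 10 (mod 439)
321^64 ≡ 100 (mod 439)
321^128 ≡ 342 (mod 439)
321^219 = 321^(128+64+16+8+2+1) ≡ 1 (mod 439).
Result is 1, so (760/439) = 1.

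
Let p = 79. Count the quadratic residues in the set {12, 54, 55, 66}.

(12/79) = -1 → non-residue.
(54/79) = -1 → non-residue.
(55/79) = +1 → QR.
(66/79) = -1 → non-residue.
Total quadratic residues among the 4: 1.

1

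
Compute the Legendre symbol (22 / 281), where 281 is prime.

Pull out 2: since 281 ≡ 1 (mod 8), (2/281) = +1.
Reciprocity: 11 ≡ 3 and 281 ≡ 1 (mod 4), so (11/281) = +(281/11).
Reduce top mod 11: now compute (6/11).
Pull out 2: since 11 ≡ 3 (mod 8), (2/11) = -1.
Reciprocity: 3 ≡ 3 and 11 ≡ 3 (mod 4), so (3/11) = −(11/3).
Reduce top mod 3: now compute (2/3).
Pull out 2: since 3 ≡ 3 (mod 8), (2/3) = -1.
Reached (1/3) = 1. Collecting the sign flips along the way, the symbol is -1.

-1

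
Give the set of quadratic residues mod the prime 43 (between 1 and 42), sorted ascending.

Square k = 1,…,21 (k and 43−k give the same square):
1²=1, 2²=4, 3²=9, 4²=16, 5²=25, 6²=36, 7²≡6, 8²≡21, 9²≡38, 10²≡14, 11²≡35, 12²≡15, 13²≡40, 14²≡24, 15²≡10, 16²≡41, 17²≡31, 18²≡23, 19²≡17, 20²≡13, 21²≡11 (mod 43).
So the quadratic residues mod 43 are {1, 4, 6, 9, 10, 11, 13, 14, 15, 16, 17, 21, 23, 24, 25, 31, 35, 36, 38, 40, 41}.

1 4 6 9 10 11 13 14 15 16 17 21 23 24 25 31 35 36 38 40 41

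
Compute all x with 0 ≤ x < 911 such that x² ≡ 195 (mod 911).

216, 695

Since 911 ≡ 3 (mod 4), a square root of 195 is 195^((911+1)/4) = 195^228 mod 911.
Repeated squaring: 195^2≡674, 195^4≡598, 195^8≡492, 195^16≡649, 195^32≡319, 195^64≡640, 195^128≡561 (mod 911).
195^228 = 195^(128+64+32+4) ≡ 216 (mod 911).
Check: 216² = 46656 ≡ 195 (mod 911). The two roots are 216 and 695.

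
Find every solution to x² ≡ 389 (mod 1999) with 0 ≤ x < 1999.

Since 1999 ≡ 3 (mod 4), a square root of 389 is 389^((1999+1)/4) = 389^500 mod 1999.
Repeated squaring: 389^2≡1396, 389^4≡1790, 389^8≡1702, 389^16≡253, 389^32≡41, 389^64≡1681, 389^128≡1174, 389^256≡965 (mod 1999).
389^500 = 389^(256+128+64+32+16+4) ≡ 516 (mod 1999).
Check: 516² = 266256 ≡ 389 (mod 1999). The two roots are 516 and 1483.

516, 1483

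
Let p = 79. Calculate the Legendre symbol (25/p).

Euler's criterion: (25/79) ≡ 25^39 (mod 79).
25^2 ≡ 72 (mod 79)
25^4 ≡ 49 (mod 79)
25^8 ≡ 31 (mod 79)
25^16 ≡ 13 (mod 79)
25^32 ≡ 11 (mod 79)
25^39 = 25^(32+4+2+1) ≡ 1 (mod 79).
Result is 1, so (25/79) = 1.

1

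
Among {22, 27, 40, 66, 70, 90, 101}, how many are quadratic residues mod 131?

2

(22/131) = -1 → non-residue.
(27/131) = +1 → QR.
(40/131) = -1 → non-residue.
(66/131) = -1 → non-residue.
(70/131) = -1 → non-residue.
(90/131) = -1 → non-residue.
(101/131) = +1 → QR.
Total quadratic residues among the 7: 2.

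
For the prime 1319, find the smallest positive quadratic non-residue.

13

(2/1319) = +1, so 2 is a residue.
(3/1319) = +1, so 3 is a residue.
(4/1319) = +1, so 4 is a residue.
(5/1319) = +1, so 5 is a residue.
(6/1319) = +1, so 6 is a residue.
(7/1319) = +1, so 7 is a residue.
(8/1319) = +1, so 8 is a residue.
(9/1319) = +1, so 9 is a residue.
(10/1319) = +1, so 10 is a residue.
(11/1319) = +1, so 11 is a residue.
(12/1319) = +1, so 12 is a residue.
(13/1319) = −1, so 13 is the smallest positive non-residue mod 1319.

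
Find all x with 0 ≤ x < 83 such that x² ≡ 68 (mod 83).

20, 63

Since 83 ≡ 3 (mod 4), a square root of 68 is 68^((83+1)/4) = 68^21 mod 83.
Repeated squaring: 68^2≡59, 68^4≡78, 68^8≡25, 68^16≡44 (mod 83).
68^21 = 68^(16+4+1) ≡ 63 (mod 83).
Check: 63² = 3969 ≡ 68 (mod 83). The two roots are 20 and 63.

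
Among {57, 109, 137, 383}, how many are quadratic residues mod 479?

2

(57/479) = -1 → non-residue.
(109/479) = +1 → QR.
(137/479) = +1 → QR.
(383/479) = -1 → non-residue.
Total quadratic residues among the 4: 2.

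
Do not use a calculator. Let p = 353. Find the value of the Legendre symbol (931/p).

First reduce: 931 ≡ 225 (mod 353).
Reciprocity: 225 ≡ 1 and 353 ≡ 1 (mod 4), so (225/353) = +(353/225).
Reduce top mod 225: now compute (128/225).
Pull out 2^7: since 225 ≡ 1 (mod 8), (2/225) = +1, so (2/225)^7 = +1.
Reached (1/225) = 1. Collecting the sign flips along the way, the symbol is +1.

1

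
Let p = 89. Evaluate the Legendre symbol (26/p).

Pull out 2: since 89 ≡ 1 (mod 8), (2/89) = +1.
Reciprocity: 13 ≡ 1 and 89 ≡ 1 (mod 4), so (13/89) = +(89/13).
Reduce top mod 13: now compute (11/13).
Reciprocity: 11 ≡ 3 and 13 ≡ 1 (mod 4), so (11/13) = +(13/11).
Reduce top mod 11: now compute (2/11).
Pull out 2: since 11 ≡ 3 (mod 8), (2/11) = -1.
Reached (1/11) = 1. Collecting the sign flips along the way, the symbol is -1.

-1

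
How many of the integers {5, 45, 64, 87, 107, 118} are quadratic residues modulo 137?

4

(5/137) = -1 → non-residue.
(45/137) = -1 → non-residue.
(64/137) = +1 → QR.
(87/137) = +1 → QR.
(107/137) = +1 → QR.
(118/137) = +1 → QR.
Total quadratic residues among the 6: 4.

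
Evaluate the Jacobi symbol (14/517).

1

Pull out 2: since 517 ≡ 5 (mod 8), (2/517) = -1.
Reciprocity: 7 ≡ 3 and 517 ≡ 1 (mod 4), so (7/517) = +(517/7).
Reduce top mod 7: now compute (6/7).
Pull out 2: since 7 ≡ 7 (mod 8), (2/7) = +1.
Reciprocity: 3 ≡ 3 and 7 ≡ 3 (mod 4), so (3/7) = −(7/3).
Reduce top mod 3: now compute (1/3).
Reached (1/3) = 1. Collecting the sign flips along the way, the symbol is +1.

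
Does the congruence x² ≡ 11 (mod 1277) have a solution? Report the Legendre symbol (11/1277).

1

Reciprocity: 11 ≡ 3 and 1277 ≡ 1 (mod 4), so (11/1277) = +(1277/11).
Reduce top mod 11: now compute (1/11).
Reached (1/11) = 1. Collecting the sign flips along the way, the symbol is +1.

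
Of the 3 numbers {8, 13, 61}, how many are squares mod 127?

3

(8/127) = +1 → QR.
(13/127) = +1 → QR.
(61/127) = +1 → QR.
Total quadratic residues among the 3: 3.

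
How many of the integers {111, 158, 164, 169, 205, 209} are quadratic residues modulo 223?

(111/223) = -1 → non-residue.
(158/223) = -1 → non-residue.
(164/223) = +1 → QR.
(169/223) = +1 → QR.
(205/223) = -1 → non-residue.
(209/223) = -1 → non-residue.
Total quadratic residues among the 6: 2.

2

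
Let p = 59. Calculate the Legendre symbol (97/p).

-1

First reduce: 97 ≡ 38 (mod 59).
Pull out 2: since 59 ≡ 3 (mod 8), (2/59) = -1.
Reciprocity: 19 ≡ 3 and 59 ≡ 3 (mod 4), so (19/59) = −(59/19).
Reduce top mod 19: now compute (2/19).
Pull out 2: since 19 ≡ 3 (mod 8), (2/19) = -1.
Reached (1/19) = 1. Collecting the sign flips along the way, the symbol is -1.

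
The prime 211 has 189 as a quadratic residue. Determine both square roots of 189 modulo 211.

20, 191

Since 211 ≡ 3 (mod 4), a square root of 189 is 189^((211+1)/4) = 189^53 mod 211.
Repeated squaring: 189^2≡62, 189^4≡46, 189^8≡6, 189^16≡36, 189^32≡30 (mod 211).
189^53 = 189^(32+16+4+1) ≡ 20 (mod 211).
Check: 20² = 400 ≡ 189 (mod 211). The two roots are 20 and 191.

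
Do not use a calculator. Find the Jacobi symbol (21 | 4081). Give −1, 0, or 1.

Reciprocity: 21 ≡ 1 and 4081 ≡ 1 (mod 4), so (21/4081) = +(4081/21).
Reduce top mod 21: now compute (7/21).
Reciprocity: 7 ≡ 3 and 21 ≡ 1 (mod 4), so (7/21) = +(21/7).
Reduce top mod 7: now compute (0/7).
Top reduces to 0: gcd > 1, so the symbol is 0.

0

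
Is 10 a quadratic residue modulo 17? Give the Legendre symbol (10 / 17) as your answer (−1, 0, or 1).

-1

Pull out 2: since 17 ≡ 1 (mod 8), (2/17) = +1.
Reciprocity: 5 ≡ 1 and 17 ≡ 1 (mod 4), so (5/17) = +(17/5).
Reduce top mod 5: now compute (2/5).
Pull out 2: since 5 ≡ 5 (mod 8), (2/5) = -1.
Reached (1/5) = 1. Collecting the sign flips along the way, the symbol is -1.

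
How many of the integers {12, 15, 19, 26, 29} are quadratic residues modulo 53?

2

(12/53) = -1 → non-residue.
(15/53) = +1 → QR.
(19/53) = -1 → non-residue.
(26/53) = -1 → non-residue.
(29/53) = +1 → QR.
Total quadratic residues among the 5: 2.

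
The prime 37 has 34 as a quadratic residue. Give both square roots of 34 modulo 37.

37 ≡ 1 (mod 4), so we find a root by search.
Trying successive values, 16² = 256 ≡ 34 (mod 37). The other root is 37 − 16 = 21.

16, 21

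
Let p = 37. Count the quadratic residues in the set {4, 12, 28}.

3

(4/37) = +1 → QR.
(12/37) = +1 → QR.
(28/37) = +1 → QR.
Total quadratic residues among the 3: 3.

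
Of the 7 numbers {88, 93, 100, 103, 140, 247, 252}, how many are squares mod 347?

3

(88/347) = -1 → non-residue.
(93/347) = +1 → QR.
(100/347) = +1 → QR.
(103/347) = -1 → non-residue.
(140/347) = +1 → QR.
(247/347) = -1 → non-residue.
(252/347) = -1 → non-residue.
Total quadratic residues among the 7: 3.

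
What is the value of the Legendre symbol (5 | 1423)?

-1

Reciprocity: 5 ≡ 1 and 1423 ≡ 3 (mod 4), so (5/1423) = +(1423/5).
Reduce top mod 5: now compute (3/5).
Reciprocity: 3 ≡ 3 and 5 ≡ 1 (mod 4), so (3/5) = +(5/3).
Reduce top mod 3: now compute (2/3).
Pull out 2: since 3 ≡ 3 (mod 8), (2/3) = -1.
Reached (1/3) = 1. Collecting the sign flips along the way, the symbol is -1.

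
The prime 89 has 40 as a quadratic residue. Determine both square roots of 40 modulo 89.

29, 60

89 ≡ 1 (mod 4), so we find a root by search.
Trying successive values, 29² = 841 ≡ 40 (mod 89). The other root is 89 − 29 = 60.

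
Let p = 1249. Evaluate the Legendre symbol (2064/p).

-1

First reduce: 2064 ≡ 815 (mod 1249).
Reciprocity: 815 ≡ 3 and 1249 ≡ 1 (mod 4), so (815/1249) = +(1249/815).
Reduce top mod 815: now compute (434/815).
Pull out 2: since 815 ≡ 7 (mod 8), (2/815) = +1.
Reciprocity: 217 ≡ 1 and 815 ≡ 3 (mod 4), so (217/815) = +(815/217).
Reduce top mod 217: now compute (164/217).
Pull out 2^2: since 217 ≡ 1 (mod 8), (2/217) = +1, so (2/217)^2 = +1.
Reciprocity: 41 ≡ 1 and 217 ≡ 1 (mod 4), so (41/217) = +(217/41).
Reduce top mod 41: now compute (12/41).
Pull out 2^2: since 41 ≡ 1 (mod 8), (2/41) = +1, so (2/41)^2 = +1.
Reciprocity: 3 ≡ 3 and 41 ≡ 1 (mod 4), so (3/41) = +(41/3).
Reduce top mod 3: now compute (2/3).
Pull out 2: since 3 ≡ 3 (mod 8), (2/3) = -1.
Reached (1/3) = 1. Collecting the sign flips along the way, the symbol is -1.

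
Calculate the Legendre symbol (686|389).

-1

Euler's criterion: (686/389) ≡ 297^194 (mod 389).
297^2 ≡ 295 (mod 389)
297^4 ≡ 278 (mod 389)
297^8 ≡ 262 (mod 389)
297^16 ≡ 180 (mod 389)
297^32 ≡ 113 (mod 389)
297^64 ≡ 321 (mod 389)
297^128 ≡ 345 (mod 389)
297^194 = 297^(128+64+2) ≡ 388 (mod 389).
Result is 388 ≡ −1, so (686/389) = −1.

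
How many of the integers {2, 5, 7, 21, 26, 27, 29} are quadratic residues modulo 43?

1

(2/43) = -1 → non-residue.
(5/43) = -1 → non-residue.
(7/43) = -1 → non-residue.
(21/43) = +1 → QR.
(26/43) = -1 → non-residue.
(27/43) = -1 → non-residue.
(29/43) = -1 → non-residue.
Total quadratic residues among the 7: 1.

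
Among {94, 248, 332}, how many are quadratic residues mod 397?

1

(94/397) = -1 → non-residue.
(248/397) = -1 → non-residue.
(332/397) = +1 → QR.
Total quadratic residues among the 3: 1.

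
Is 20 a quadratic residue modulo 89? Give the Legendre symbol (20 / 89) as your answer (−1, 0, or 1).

1

Euler's criterion: (20/89) ≡ 20^44 (mod 89).
20^2 ≡ 44 (mod 89)
20^4 ≡ 67 (mod 89)
20^8 ≡ 39 (mod 89)
20^16 ≡ 8 (mod 89)
20^32 ≡ 64 (mod 89)
20^44 = 20^(32+8+4) ≡ 1 (mod 89).
Result is 1, so (20/89) = 1.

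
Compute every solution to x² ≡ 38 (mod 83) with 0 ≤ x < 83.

11, 72

Since 83 ≡ 3 (mod 4), a square root of 38 is 38^((83+1)/4) = 38^21 mod 83.
Repeated squaring: 38^2≡33, 38^4≡10, 38^8≡17, 38^16≡40 (mod 83).
38^21 = 38^(16+4+1) ≡ 11 (mod 83).
Check: 11² = 121 ≡ 38 (mod 83). The two roots are 11 and 72.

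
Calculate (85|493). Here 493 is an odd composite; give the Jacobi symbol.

Reciprocity: 85 ≡ 1 and 493 ≡ 1 (mod 4), so (85/493) = +(493/85).
Reduce top mod 85: now compute (68/85).
Pull out 2^2: since 85 ≡ 5 (mod 8), (2/85) = -1, so (2/85)^2 = +1.
Reciprocity: 17 ≡ 1 and 85 ≡ 1 (mod 4), so (17/85) = +(85/17).
Reduce top mod 17: now compute (0/17).
Top reduces to 0: gcd > 1, so the symbol is 0.

0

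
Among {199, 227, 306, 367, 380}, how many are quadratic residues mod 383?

(199/383) = -1 → non-residue.
(227/383) = +1 → QR.
(306/383) = +1 → QR.
(367/383) = -1 → non-residue.
(380/383) = -1 → non-residue.
Total quadratic residues among the 5: 2.

2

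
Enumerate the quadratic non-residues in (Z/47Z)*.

Square k = 1,…,23 (k and 47−k give the same square):
1²=1, 2²=4, 3²=9, 4²=16, 5²=25, 6²=36, 7²≡2, 8²≡17, 9²≡34, 10²≡6, 11²≡27, 12²≡3, 13²≡28, 14²≡8, 15²≡37, 16²≡21, 17²≡7, 18²≡42, 19²≡32, 20²≡24, 21²≡18, 22²≡14, 23²≡12 (mod 47).
The residues are {1, 2, 3, 4, 6, 7, 8, 9, 12, 14, 16, 17, 18, 21, 24, 25, 27, 28, 32, 34, 36, 37, 42}; the non-residues are the remaining 23 nonzero classes.

5,10,11,13,15,19,20,22,23,26,29,30,31,33,35,38,39,40,41,43,44,45,46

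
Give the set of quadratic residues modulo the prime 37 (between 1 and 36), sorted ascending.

Square k = 1,…,18 (k and 37−k give the same square):
1²=1, 2²=4, 3²=9, 4²=16, 5²=25, 6²=36, 7²≡12, 8²≡27, 9²≡7, 10²≡26, 11²≡10, 12²≡33, 13²≡21, 14²≡11, 15²≡3, 16²≡34, 17²≡30, 18²≡28 (mod 37).
So the quadratic residues mod 37 are {1, 3, 4, 7, 9, 10, 11, 12, 16, 21, 25, 26, 27, 28, 30, 33, 34, 36}.

1, 3, 4, 7, 9, 10, 11, 12, 16, 21, 25, 26, 27, 28, 30, 33, 34, 36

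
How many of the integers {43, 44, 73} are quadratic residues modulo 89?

2

(43/89) = -1 → non-residue.
(44/89) = +1 → QR.
(73/89) = +1 → QR.
Total quadratic residues among the 3: 2.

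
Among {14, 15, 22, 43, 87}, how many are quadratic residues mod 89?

2

(14/89) = -1 → non-residue.
(15/89) = -1 → non-residue.
(22/89) = +1 → QR.
(43/89) = -1 → non-residue.
(87/89) = +1 → QR.
Total quadratic residues among the 5: 2.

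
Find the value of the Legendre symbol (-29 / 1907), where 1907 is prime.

First reduce: -29 ≡ 1878 (mod 1907).
Pull out 2: since 1907 ≡ 3 (mod 8), (2/1907) = -1.
Reciprocity: 939 ≡ 3 and 1907 ≡ 3 (mod 4), so (939/1907) = −(1907/939).
Reduce top mod 939: now compute (29/939).
Reciprocity: 29 ≡ 1 and 939 ≡ 3 (mod 4), so (29/939) = +(939/29).
Reduce top mod 29: now compute (11/29).
Reciprocity: 11 ≡ 3 and 29 ≡ 1 (mod 4), so (11/29) = +(29/11).
Reduce top mod 11: now compute (7/11).
Reciprocity: 7 ≡ 3 and 11 ≡ 3 (mod 4), so (7/11) = −(11/7).
Reduce top mod 7: now compute (4/7).
Pull out 2^2: since 7 ≡ 7 (mod 8), (2/7) = +1, so (2/7)^2 = +1.
Reached (1/7) = 1. Collecting the sign flips along the way, the symbol is -1.

-1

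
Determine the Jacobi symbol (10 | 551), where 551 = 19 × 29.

1

Pull out 2: since 551 ≡ 7 (mod 8), (2/551) = +1.
Reciprocity: 5 ≡ 1 and 551 ≡ 3 (mod 4), so (5/551) = +(551/5).
Reduce top mod 5: now compute (1/5).
Reached (1/5) = 1. Collecting the sign flips along the way, the symbol is +1.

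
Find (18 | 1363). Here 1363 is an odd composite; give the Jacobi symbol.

Pull out 2: since 1363 ≡ 3 (mod 8), (2/1363) = -1.
Reciprocity: 9 ≡ 1 and 1363 ≡ 3 (mod 4), so (9/1363) = +(1363/9).
Reduce top mod 9: now compute (4/9).
Pull out 2^2: since 9 ≡ 1 (mod 8), (2/9) = +1, so (2/9)^2 = +1.
Reached (1/9) = 1. Collecting the sign flips along the way, the symbol is -1.

-1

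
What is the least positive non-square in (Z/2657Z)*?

(2/2657) = +1, so 2 is a residue.
(3/2657) = −1, so 3 is the smallest positive non-residue mod 2657.

3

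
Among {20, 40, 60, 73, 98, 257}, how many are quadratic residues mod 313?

(20/313) = -1 → non-residue.
(40/313) = -1 → non-residue.
(60/313) = -1 → non-residue.
(73/313) = -1 → non-residue.
(98/313) = +1 → QR.
(257/313) = -1 → non-residue.
Total quadratic residues among the 6: 1.

1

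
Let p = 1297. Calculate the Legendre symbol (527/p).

1

Reciprocity: 527 ≡ 3 and 1297 ≡ 1 (mod 4), so (527/1297) = +(1297/527).
Reduce top mod 527: now compute (243/527).
Reciprocity: 243 ≡ 3 and 527 ≡ 3 (mod 4), so (243/527) = −(527/243).
Reduce top mod 243: now compute (41/243).
Reciprocity: 41 ≡ 1 and 243 ≡ 3 (mod 4), so (41/243) = +(243/41).
Reduce top mod 41: now compute (38/41).
Pull out 2: since 41 ≡ 1 (mod 8), (2/41) = +1.
Reciprocity: 19 ≡ 3 and 41 ≡ 1 (mod 4), so (19/41) = +(41/19).
Reduce top mod 19: now compute (3/19).
Reciprocity: 3 ≡ 3 and 19 ≡ 3 (mod 4), so (3/19) = −(19/3).
Reduce top mod 3: now compute (1/3).
Reached (1/3) = 1. Collecting the sign flips along the way, the symbol is +1.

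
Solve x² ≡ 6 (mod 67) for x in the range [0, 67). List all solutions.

26, 41

Since 67 ≡ 3 (mod 4), a square root of 6 is 6^((67+1)/4) = 6^17 mod 67.
Repeated squaring: 6^2≡36, 6^4≡23, 6^8≡60, 6^16≡49 (mod 67).
6^17 = 6^(16+1) ≡ 26 (mod 67).
Check: 26² = 676 ≡ 6 (mod 67). The two roots are 26 and 41.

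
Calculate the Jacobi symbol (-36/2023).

First reduce: -36 ≡ 1987 (mod 2023).
Reciprocity: 1987 ≡ 3 and 2023 ≡ 3 (mod 4), so (1987/2023) = −(2023/1987).
Reduce top mod 1987: now compute (36/1987).
Pull out 2^2: since 1987 ≡ 3 (mod 8), (2/1987) = -1, so (2/1987)^2 = +1.
Reciprocity: 9 ≡ 1 and 1987 ≡ 3 (mod 4), so (9/1987) = +(1987/9).
Reduce top mod 9: now compute (7/9).
Reciprocity: 7 ≡ 3 and 9 ≡ 1 (mod 4), so (7/9) = +(9/7).
Reduce top mod 7: now compute (2/7).
Pull out 2: since 7 ≡ 7 (mod 8), (2/7) = +1.
Reached (1/7) = 1. Collecting the sign flips along the way, the symbol is -1.

-1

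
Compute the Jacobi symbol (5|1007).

Reciprocity: 5 ≡ 1 and 1007 ≡ 3 (mod 4), so (5/1007) = +(1007/5).
Reduce top mod 5: now compute (2/5).
Pull out 2: since 5 ≡ 5 (mod 8), (2/5) = -1.
Reached (1/5) = 1. Collecting the sign flips along the way, the symbol is -1.

-1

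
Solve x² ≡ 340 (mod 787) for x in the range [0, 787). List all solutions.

Since 787 ≡ 3 (mod 4), a square root of 340 is 340^((787+1)/4) = 340^197 mod 787.
Repeated squaring: 340^2≡698, 340^4≡51, 340^8≡240, 340^16≡149, 340^32≡165, 340^64≡467, 340^128≡90 (mod 787).
340^197 = 340^(128+64+4+1) ≡ 424 (mod 787).
Check: 424² = 179776 ≡ 340 (mod 787). The two roots are 363 and 424.

363, 424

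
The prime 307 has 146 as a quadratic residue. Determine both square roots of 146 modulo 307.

Since 307 ≡ 3 (mod 4), a square root of 146 is 146^((307+1)/4) = 146^77 mod 307.
Repeated squaring: 146^2≡133, 146^4≡190, 146^8≡181, 146^16≡219, 146^32≡69, 146^64≡156 (mod 307).
146^77 = 146^(64+8+4+1) ≡ 41 (mod 307).
Check: 41² = 1681 ≡ 146 (mod 307). The two roots are 41 and 266.

41, 266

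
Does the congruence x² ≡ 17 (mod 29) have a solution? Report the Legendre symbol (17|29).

-1

Euler's criterion: (17/29) ≡ 17^14 (mod 29).
17^2 ≡ 28 (mod 29)
17^4 ≡ 1 (mod 29)
17^8 ≡ 1 (mod 29)
17^14 = 17^(8+4+2) ≡ 28 (mod 29).
Result is 28 ≡ −1, so (17/29) = −1.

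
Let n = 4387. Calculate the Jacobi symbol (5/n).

-1

Reciprocity: 5 ≡ 1 and 4387 ≡ 3 (mod 4), so (5/4387) = +(4387/5).
Reduce top mod 5: now compute (2/5).
Pull out 2: since 5 ≡ 5 (mod 8), (2/5) = -1.
Reached (1/5) = 1. Collecting the sign flips along the way, the symbol is -1.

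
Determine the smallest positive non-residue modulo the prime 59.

2

(2/59) = −1, so 2 is the smallest positive non-residue mod 59.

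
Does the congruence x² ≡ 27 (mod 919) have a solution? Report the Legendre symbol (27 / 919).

-1

Reciprocity: 27 ≡ 3 and 919 ≡ 3 (mod 4), so (27/919) = −(919/27).
Reduce top mod 27: now compute (1/27).
Reached (1/27) = 1. Collecting the sign flips along the way, the symbol is -1.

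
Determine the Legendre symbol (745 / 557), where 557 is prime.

Euler's criterion: (745/557) ≡ 188^278 (mod 557).
188^2 ≡ 253 (mod 557)
188^4 ≡ 511 (mod 557)
188^8 ≡ 445 (mod 557)
188^16 ≡ 290 (mod 557)
188^32 ≡ 550 (mod 557)
188^64 ≡ 49 (mod 557)
188^128 ≡ 173 (mod 557)
188^256 ≡ 408 (mod 557)
188^278 = 188^(256+16+4+2) ≡ 556 (mod 557).
Result is 556 ≡ −1, so (745/557) = −1.

-1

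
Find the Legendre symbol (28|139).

Euler's criterion: (28/139) ≡ 28^69 (mod 139).
28^2 ≡ 89 (mod 139)
28^4 ≡ 137 (mod 139)
28^8 ≡ 4 (mod 139)
28^16 ≡ 16 (mod 139)
28^32 ≡ 117 (mod 139)
28^64 ≡ 67 (mod 139)
28^69 = 28^(64+4+1) ≡ 1 (mod 139).
Result is 1, so (28/139) = 1.

1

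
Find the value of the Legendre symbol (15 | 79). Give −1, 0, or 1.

Reciprocity: 15 ≡ 3 and 79 ≡ 3 (mod 4), so (15/79) = −(79/15).
Reduce top mod 15: now compute (4/15).
Pull out 2^2: since 15 ≡ 7 (mod 8), (2/15) = +1, so (2/15)^2 = +1.
Reached (1/15) = 1. Collecting the sign flips along the way, the symbol is -1.

-1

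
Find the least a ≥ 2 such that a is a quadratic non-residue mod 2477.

2

(2/2477) = −1, so 2 is the smallest positive non-residue mod 2477.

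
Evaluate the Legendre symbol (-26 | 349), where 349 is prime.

First reduce: -26 ≡ 323 (mod 349).
Reciprocity: 323 ≡ 3 and 349 ≡ 1 (mod 4), so (323/349) = +(349/323).
Reduce top mod 323: now compute (26/323).
Pull out 2: since 323 ≡ 3 (mod 8), (2/323) = -1.
Reciprocity: 13 ≡ 1 and 323 ≡ 3 (mod 4), so (13/323) = +(323/13).
Reduce top mod 13: now compute (11/13).
Reciprocity: 11 ≡ 3 and 13 ≡ 1 (mod 4), so (11/13) = +(13/11).
Reduce top mod 11: now compute (2/11).
Pull out 2: since 11 ≡ 3 (mod 8), (2/11) = -1.
Reached (1/11) = 1. Collecting the sign flips along the way, the symbol is +1.

1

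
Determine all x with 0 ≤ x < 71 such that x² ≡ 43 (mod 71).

Since 71 ≡ 3 (mod 4), a square root of 43 is 43^((71+1)/4) = 43^18 mod 71.
Repeated squaring: 43^2≡3, 43^4≡9, 43^8≡10, 43^16≡29 (mod 71).
43^18 = 43^(16+2) ≡ 16 (mod 71).
Check: 16² = 256 ≡ 43 (mod 71). The two roots are 16 and 55.

16, 55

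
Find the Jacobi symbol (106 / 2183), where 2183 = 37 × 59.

1

Pull out 2: since 2183 ≡ 7 (mod 8), (2/2183) = +1.
Reciprocity: 53 ≡ 1 and 2183 ≡ 3 (mod 4), so (53/2183) = +(2183/53).
Reduce top mod 53: now compute (10/53).
Pull out 2: since 53 ≡ 5 (mod 8), (2/53) = -1.
Reciprocity: 5 ≡ 1 and 53 ≡ 1 (mod 4), so (5/53) = +(53/5).
Reduce top mod 5: now compute (3/5).
Reciprocity: 3 ≡ 3 and 5 ≡ 1 (mod 4), so (3/5) = +(5/3).
Reduce top mod 3: now compute (2/3).
Pull out 2: since 3 ≡ 3 (mod 8), (2/3) = -1.
Reached (1/3) = 1. Collecting the sign flips along the way, the symbol is +1.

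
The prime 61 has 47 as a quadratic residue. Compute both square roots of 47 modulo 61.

61 ≡ 1 (mod 4), so we find a root by search.
Trying successive values, 13² = 169 ≡ 47 (mod 61). The other root is 61 − 13 = 48.

13, 48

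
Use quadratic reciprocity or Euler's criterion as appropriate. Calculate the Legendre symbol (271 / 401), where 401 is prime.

-1

Reciprocity: 271 ≡ 3 and 401 ≡ 1 (mod 4), so (271/401) = +(401/271).
Reduce top mod 271: now compute (130/271).
Pull out 2: since 271 ≡ 7 (mod 8), (2/271) = +1.
Reciprocity: 65 ≡ 1 and 271 ≡ 3 (mod 4), so (65/271) = +(271/65).
Reduce top mod 65: now compute (11/65).
Reciprocity: 11 ≡ 3 and 65 ≡ 1 (mod 4), so (11/65) = +(65/11).
Reduce top mod 11: now compute (10/11).
Pull out 2: since 11 ≡ 3 (mod 8), (2/11) = -1.
Reciprocity: 5 ≡ 1 and 11 ≡ 3 (mod 4), so (5/11) = +(11/5).
Reduce top mod 5: now compute (1/5).
Reached (1/5) = 1. Collecting the sign flips along the way, the symbol is -1.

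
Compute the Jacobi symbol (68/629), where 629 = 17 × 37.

0

Pull out 2^2: since 629 ≡ 5 (mod 8), (2/629) = -1, so (2/629)^2 = +1.
Reciprocity: 17 ≡ 1 and 629 ≡ 1 (mod 4), so (17/629) = +(629/17).
Reduce top mod 17: now compute (0/17).
Top reduces to 0: gcd > 1, so the symbol is 0.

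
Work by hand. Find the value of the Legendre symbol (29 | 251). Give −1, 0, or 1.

-1

Reciprocity: 29 ≡ 1 and 251 ≡ 3 (mod 4), so (29/251) = +(251/29).
Reduce top mod 29: now compute (19/29).
Reciprocity: 19 ≡ 3 and 29 ≡ 1 (mod 4), so (19/29) = +(29/19).
Reduce top mod 19: now compute (10/19).
Pull out 2: since 19 ≡ 3 (mod 8), (2/19) = -1.
Reciprocity: 5 ≡ 1 and 19 ≡ 3 (mod 4), so (5/19) = +(19/5).
Reduce top mod 5: now compute (4/5).
Pull out 2^2: since 5 ≡ 5 (mod 8), (2/5) = -1, so (2/5)^2 = +1.
Reached (1/5) = 1. Collecting the sign flips along the way, the symbol is -1.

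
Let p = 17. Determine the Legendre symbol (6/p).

Euler's criterion: (6/17) ≡ 6^8 (mod 17).
6^2 ≡ 2 (mod 17)
6^4 ≡ 4 (mod 17)
6^8 ≡ 16 (mod 17)
6^8 = 6^(8) ≡ 16 (mod 17).
Result is 16 ≡ −1, so (6/17) = −1.

-1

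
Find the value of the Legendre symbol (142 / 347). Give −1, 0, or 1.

-1

Euler's criterion: (142/347) ≡ 142^173 (mod 347).
142^2 ≡ 38 (mod 347)
142^4 ≡ 56 (mod 347)
142^8 ≡ 13 (mod 347)
142^16 ≡ 169 (mod 347)
142^32 ≡ 107 (mod 347)
142^64 ≡ 345 (mod 347)
142^128 ≡ 4 (mod 347)
142^173 = 142^(128+32+8+4+1) ≡ 346 (mod 347).
Result is 346 ≡ −1, so (142/347) = −1.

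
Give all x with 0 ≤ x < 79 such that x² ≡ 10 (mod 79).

22, 57

Since 79 ≡ 3 (mod 4), a square root of 10 is 10^((79+1)/4) = 10^20 mod 79.
Repeated squaring: 10^2≡21, 10^4≡46, 10^8≡62, 10^16≡52 (mod 79).
10^20 = 10^(16+4) ≡ 22 (mod 79).
Check: 22² = 484 ≡ 10 (mod 79). The two roots are 22 and 57.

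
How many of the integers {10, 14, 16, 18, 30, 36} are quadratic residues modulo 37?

4

(10/37) = +1 → QR.
(14/37) = -1 → non-residue.
(16/37) = +1 → QR.
(18/37) = -1 → non-residue.
(30/37) = +1 → QR.
(36/37) = +1 → QR.
Total quadratic residues among the 6: 4.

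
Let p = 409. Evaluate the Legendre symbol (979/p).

-1

First reduce: 979 ≡ 161 (mod 409).
Reciprocity: 161 ≡ 1 and 409 ≡ 1 (mod 4), so (161/409) = +(409/161).
Reduce top mod 161: now compute (87/161).
Reciprocity: 87 ≡ 3 and 161 ≡ 1 (mod 4), so (87/161) = +(161/87).
Reduce top mod 87: now compute (74/87).
Pull out 2: since 87 ≡ 7 (mod 8), (2/87) = +1.
Reciprocity: 37 ≡ 1 and 87 ≡ 3 (mod 4), so (37/87) = +(87/37).
Reduce top mod 37: now compute (13/37).
Reciprocity: 13 ≡ 1 and 37 ≡ 1 (mod 4), so (13/37) = +(37/13).
Reduce top mod 13: now compute (11/13).
Reciprocity: 11 ≡ 3 and 13 ≡ 1 (mod 4), so (11/13) = +(13/11).
Reduce top mod 11: now compute (2/11).
Pull out 2: since 11 ≡ 3 (mod 8), (2/11) = -1.
Reached (1/11) = 1. Collecting the sign flips along the way, the symbol is -1.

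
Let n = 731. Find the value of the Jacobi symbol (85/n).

0

Reciprocity: 85 ≡ 1 and 731 ≡ 3 (mod 4), so (85/731) = +(731/85).
Reduce top mod 85: now compute (51/85).
Reciprocity: 51 ≡ 3 and 85 ≡ 1 (mod 4), so (51/85) = +(85/51).
Reduce top mod 51: now compute (34/51).
Pull out 2: since 51 ≡ 3 (mod 8), (2/51) = -1.
Reciprocity: 17 ≡ 1 and 51 ≡ 3 (mod 4), so (17/51) = +(51/17).
Reduce top mod 17: now compute (0/17).
Top reduces to 0: gcd > 1, so the symbol is 0.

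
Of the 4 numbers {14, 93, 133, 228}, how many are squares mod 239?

2

(14/239) = -1 → non-residue.
(93/239) = +1 → QR.
(133/239) = +1 → QR.
(228/239) = -1 → non-residue.
Total quadratic residues among the 4: 2.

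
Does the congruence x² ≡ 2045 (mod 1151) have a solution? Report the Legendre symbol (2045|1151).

-1

First reduce: 2045 ≡ 894 (mod 1151).
Pull out 2: since 1151 ≡ 7 (mod 8), (2/1151) = +1.
Reciprocity: 447 ≡ 3 and 1151 ≡ 3 (mod 4), so (447/1151) = −(1151/447).
Reduce top mod 447: now compute (257/447).
Reciprocity: 257 ≡ 1 and 447 ≡ 3 (mod 4), so (257/447) = +(447/257).
Reduce top mod 257: now compute (190/257).
Pull out 2: since 257 ≡ 1 (mod 8), (2/257) = +1.
Reciprocity: 95 ≡ 3 and 257 ≡ 1 (mod 4), so (95/257) = +(257/95).
Reduce top mod 95: now compute (67/95).
Reciprocity: 67 ≡ 3 and 95 ≡ 3 (mod 4), so (67/95) = −(95/67).
Reduce top mod 67: now compute (28/67).
Pull out 2^2: since 67 ≡ 3 (mod 8), (2/67) = -1, so (2/67)^2 = +1.
Reciprocity: 7 ≡ 3 and 67 ≡ 3 (mod 4), so (7/67) = −(67/7).
Reduce top mod 7: now compute (4/7).
Pull out 2^2: since 7 ≡ 7 (mod 8), (2/7) = +1, so (2/7)^2 = +1.
Reached (1/7) = 1. Collecting the sign flips along the way, the symbol is -1.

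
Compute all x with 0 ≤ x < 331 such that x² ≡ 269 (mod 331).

Since 331 ≡ 3 (mod 4), a square root of 269 is 269^((331+1)/4) = 269^83 mod 331.
Repeated squaring: 269^2≡203, 269^4≡165, 269^8≡83, 269^16≡269, 269^32≡203, 269^64≡165 (mod 331).
269^83 = 269^(64+16+2+1) ≡ 83 (mod 331).
Check: 83² = 6889 ≡ 269 (mod 331). The two roots are 83 and 248.

83, 248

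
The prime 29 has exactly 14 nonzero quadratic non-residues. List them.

Square k = 1,…,14 (k and 29−k give the same square):
1²=1, 2²=4, 3²=9, 4²=16, 5²=25, 6²≡7, 7²≡20, 8²≡6, 9²≡23, 10²≡13, 11²≡5, 12²≡28, 13²≡24, 14²≡22 (mod 29).
The residues are {1, 4, 5, 6, 7, 9, 13, 16, 20, 22, 23, 24, 25, 28}; the non-residues are the remaining 14 nonzero classes.

2,3,8,10,11,12,14,15,17,18,19,21,26,27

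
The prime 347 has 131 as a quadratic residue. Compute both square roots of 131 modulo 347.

Since 347 ≡ 3 (mod 4), a square root of 131 is 131^((347+1)/4) = 131^87 mod 347.
Repeated squaring: 131^2≡158, 131^4≡327, 131^8≡53, 131^16≡33, 131^32≡48, 131^64≡222 (mod 347).
131^87 = 131^(64+16+4+2+1) ≡ 82 (mod 347).
Check: 82² = 6724 ≡ 131 (mod 347). The two roots are 82 and 265.

82, 265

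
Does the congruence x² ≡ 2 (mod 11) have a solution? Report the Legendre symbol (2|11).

-1

Pull out 2: since 11 ≡ 3 (mod 8), (2/11) = -1.
Reached (1/11) = 1. Collecting the sign flips along the way, the symbol is -1.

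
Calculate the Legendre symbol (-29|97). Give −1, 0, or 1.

-1

First reduce: -29 ≡ 68 (mod 97).
Pull out 2^2: since 97 ≡ 1 (mod 8), (2/97) = +1, so (2/97)^2 = +1.
Reciprocity: 17 ≡ 1 and 97 ≡ 1 (mod 4), so (17/97) = +(97/17).
Reduce top mod 17: now compute (12/17).
Pull out 2^2: since 17 ≡ 1 (mod 8), (2/17) = +1, so (2/17)^2 = +1.
Reciprocity: 3 ≡ 3 and 17 ≡ 1 (mod 4), so (3/17) = +(17/3).
Reduce top mod 3: now compute (2/3).
Pull out 2: since 3 ≡ 3 (mod 8), (2/3) = -1.
Reached (1/3) = 1. Collecting the sign flips along the way, the symbol is -1.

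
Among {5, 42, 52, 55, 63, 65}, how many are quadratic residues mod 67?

2

(5/67) = -1 → non-residue.
(42/67) = -1 → non-residue.
(52/67) = -1 → non-residue.
(55/67) = +1 → QR.
(63/67) = -1 → non-residue.
(65/67) = +1 → QR.
Total quadratic residues among the 6: 2.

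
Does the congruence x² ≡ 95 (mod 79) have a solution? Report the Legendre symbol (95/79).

1

Euler's criterion: (95/79) ≡ 16^39 (mod 79).
16^2 ≡ 19 (mod 79)
16^4 ≡ 45 (mod 79)
16^8 ≡ 50 (mod 79)
16^16 ≡ 51 (mod 79)
16^32 ≡ 73 (mod 79)
16^39 = 16^(32+4+2+1) ≡ 1 (mod 79).
Result is 1, so (95/79) = 1.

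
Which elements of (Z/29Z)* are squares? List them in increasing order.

Square k = 1,…,14 (k and 29−k give the same square):
1²=1, 2²=4, 3²=9, 4²=16, 5²=25, 6²≡7, 7²≡20, 8²≡6, 9²≡23, 10²≡13, 11²≡5, 12²≡28, 13²≡24, 14²≡22 (mod 29).
So the quadratic residues mod 29 are {1, 4, 5, 6, 7, 9, 13, 16, 20, 22, 23, 24, 25, 28}.

1, 4, 5, 6, 7, 9, 13, 16, 20, 22, 23, 24, 25, 28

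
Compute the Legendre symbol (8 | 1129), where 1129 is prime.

1

Euler's criterion: (8/1129) ≡ 8^564 (mod 1129).
8^2 ≡ 64 (mod 1129)
8^4 ≡ 709 (mod 1129)
8^8 ≡ 276 (mod 1129)
8^16 ≡ 533 (mod 1129)
8^32 ≡ 710 (mod 1129)
8^64 ≡ 566 (mod 1129)
8^128 ≡ 849 (mod 1129)
8^256 ≡ 499 (mod 1129)
8^512 ≡ 621 (mod 1129)
8^564 = 8^(512+32+16+4) ≡ 1 (mod 1129).
Result is 1, so (8/1129) = 1.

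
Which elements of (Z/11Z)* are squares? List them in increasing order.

Square k = 1,…,5 (k and 11−k give the same square):
1²=1, 2²=4, 3²=9, 4²≡5, 5²≡3 (mod 11).
So the quadratic residues mod 11 are {1, 3, 4, 5, 9}.

1, 3, 4, 5, 9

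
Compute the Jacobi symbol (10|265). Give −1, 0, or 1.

0

Pull out 2: since 265 ≡ 1 (mod 8), (2/265) = +1.
Reciprocity: 5 ≡ 1 and 265 ≡ 1 (mod 4), so (5/265) = +(265/5).
Reduce top mod 5: now compute (0/5).
Top reduces to 0: gcd > 1, so the symbol is 0.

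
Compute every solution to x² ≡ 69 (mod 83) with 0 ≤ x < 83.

Since 83 ≡ 3 (mod 4), a square root of 69 is 69^((83+1)/4) = 69^21 mod 83.
Repeated squaring: 69^2≡30, 69^4≡70, 69^8≡3, 69^16≡9 (mod 83).
69^21 = 69^(16+4+1) ≡ 61 (mod 83).
Check: 61² = 3721 ≡ 69 (mod 83). The two roots are 22 and 61.

22, 61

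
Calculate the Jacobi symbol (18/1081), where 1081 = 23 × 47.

Pull out 2: since 1081 ≡ 1 (mod 8), (2/1081) = +1.
Reciprocity: 9 ≡ 1 and 1081 ≡ 1 (mod 4), so (9/1081) = +(1081/9).
Reduce top mod 9: now compute (1/9).
Reached (1/9) = 1. Collecting the sign flips along the way, the symbol is +1.

1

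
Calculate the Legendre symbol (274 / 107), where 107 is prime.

-1

Euler's criterion: (274/107) ≡ 60^53 (mod 107).
60^2 ≡ 69 (mod 107)
60^4 ≡ 53 (mod 107)
60^8 ≡ 27 (mod 107)
60^16 ≡ 87 (mod 107)
60^32 ≡ 79 (mod 107)
60^53 = 60^(32+16+4+1) ≡ 106 (mod 107).
Result is 106 ≡ −1, so (274/107) = −1.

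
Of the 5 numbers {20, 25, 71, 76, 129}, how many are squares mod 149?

(20/149) = +1 → QR.
(25/149) = +1 → QR.
(71/149) = -1 → non-residue.
(76/149) = +1 → QR.
(129/149) = +1 → QR.
Total quadratic residues among the 5: 4.

4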